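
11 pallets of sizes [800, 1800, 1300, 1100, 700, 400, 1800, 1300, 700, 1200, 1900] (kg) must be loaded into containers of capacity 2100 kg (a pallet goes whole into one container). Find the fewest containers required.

7

Total = 1900 + 1800 + 1800 + 1300 + 1300 + 1200 + 1100 + 800 + 700 + 700 + 400 = 13000 kg.
Lower bound: ⌈13000/2100⌉ = 7 containers.
A packing using 7 containers:
  container 1: 1900 = 1900
  container 2: 1800 = 1800
  container 3: 1800 = 1800
  container 4: 1300 + 800 = 2100
  container 5: 1300 + 700 = 2000
  container 6: 1200 + 700 = 1900
  container 7: 1100 + 400 = 1500
This matches the lower bound, so 7 is optimal.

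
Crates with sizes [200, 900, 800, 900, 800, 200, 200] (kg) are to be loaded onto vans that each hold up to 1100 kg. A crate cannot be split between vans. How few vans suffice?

4

Total = 900 + 900 + 800 + 800 + 200 + 200 + 200 = 4000 kg.
Lower bound: ⌈4000/1100⌉ = 4 vans.
A packing using 4 vans:
  van 1: 900 + 200 = 1100
  van 2: 900 + 200 = 1100
  van 3: 800 + 200 = 1000
  van 4: 800 = 800
This matches the lower bound, so 4 is optimal.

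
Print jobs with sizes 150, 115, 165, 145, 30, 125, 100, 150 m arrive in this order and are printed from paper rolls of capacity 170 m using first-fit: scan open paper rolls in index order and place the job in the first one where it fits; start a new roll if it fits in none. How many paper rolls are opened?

  150 → roll 1 (new)  [load 150/170]
  115 → roll 2 (new)  [load 115/170]
  165 → roll 3 (new)  [load 165/170]
  145 → roll 4 (new)  [load 145/170]
  30 → roll 2  [load 145/170]
  125 → roll 5 (new)  [load 125/170]
  100 → roll 6 (new)  [load 100/170]
  150 → roll 7 (new)  [load 150/170]
7 paper rolls opened.

7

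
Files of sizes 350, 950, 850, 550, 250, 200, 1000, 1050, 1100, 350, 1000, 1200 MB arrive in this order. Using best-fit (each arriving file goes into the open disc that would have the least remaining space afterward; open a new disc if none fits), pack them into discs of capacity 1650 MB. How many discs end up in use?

7

  350 → disc 1 (new)  [load 350/1650]
  950 → disc 1  [load 1300/1650]
  850 → disc 2 (new)  [load 850/1650]
  550 → disc 2  [load 1400/1650]
  250 → disc 2  [load 1650/1650]
  200 → disc 1  [load 1500/1650]
  1000 → disc 3 (new)  [load 1000/1650]
  1050 → disc 4 (new)  [load 1050/1650]
  1100 → disc 5 (new)  [load 1100/1650]
  350 → disc 5  [load 1450/1650]
  1000 → disc 6 (new)  [load 1000/1650]
  1200 → disc 7 (new)  [load 1200/1650]
7 discs opened.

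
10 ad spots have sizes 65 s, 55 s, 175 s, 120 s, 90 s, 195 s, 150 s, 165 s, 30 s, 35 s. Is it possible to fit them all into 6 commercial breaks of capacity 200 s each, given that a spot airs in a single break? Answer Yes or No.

Yes

A valid assignment using 6 commercial breaks:
  break 1: 195 = 195
  break 2: 175 = 175
  break 3: 165 + 35 = 200
  break 4: 150 + 30 = 180
  break 5: 120 + 65 = 185
  break 6: 90 + 55 = 145
Every load is within 200 s, so 6 commercial breaks suffice.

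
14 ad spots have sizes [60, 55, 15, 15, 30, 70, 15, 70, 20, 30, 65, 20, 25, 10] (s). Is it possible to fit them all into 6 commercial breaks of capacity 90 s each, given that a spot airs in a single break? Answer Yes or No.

A valid assignment using 6 commercial breaks:
  break 1: 70 + 20 = 90
  break 2: 70 + 20 = 90
  break 3: 65 + 25 = 90
  break 4: 60 + 30 = 90
  break 5: 55 + 30 = 85
  break 6: 15 + 15 + 15 + 10 = 55
Every load is within 90 s, so 6 commercial breaks suffice.

Yes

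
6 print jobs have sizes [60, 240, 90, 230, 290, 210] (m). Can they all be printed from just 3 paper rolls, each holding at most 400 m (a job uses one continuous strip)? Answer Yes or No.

No

Total = 1120 m; ⌈1120/400⌉ = 3.
4 print jobs each exceed half the capacity and cannot share a roll, forcing at least 4 paper rolls.
At least 4 paper rolls are required, but only 3 are allowed.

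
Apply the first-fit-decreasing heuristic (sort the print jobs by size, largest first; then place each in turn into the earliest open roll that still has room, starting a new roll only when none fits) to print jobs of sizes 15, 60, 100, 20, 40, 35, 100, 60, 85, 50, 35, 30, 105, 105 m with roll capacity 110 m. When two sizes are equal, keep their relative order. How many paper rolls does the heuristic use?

Sorted descending: 105, 105, 100, 100, 85, 60, 60, 50, 40, 35, 35, 30, 20, 15.
  105 → roll 1 (new)  [load 105/110]
  105 → roll 2 (new)  [load 105/110]
  100 → roll 3 (new)  [load 100/110]
  100 → roll 4 (new)  [load 100/110]
  85 → roll 5 (new)  [load 85/110]
  60 → roll 6 (new)  [load 60/110]
  60 → roll 7 (new)  [load 60/110]
  50 → roll 6  [load 110/110]
  40 → roll 7  [load 100/110]
  35 → roll 8 (new)  [load 35/110]
  35 → roll 8  [load 70/110]
  30 → roll 8  [load 100/110]
  20 → roll 5  [load 105/110]
  15 → roll 9 (new)  [load 15/110]
9 paper rolls opened.

9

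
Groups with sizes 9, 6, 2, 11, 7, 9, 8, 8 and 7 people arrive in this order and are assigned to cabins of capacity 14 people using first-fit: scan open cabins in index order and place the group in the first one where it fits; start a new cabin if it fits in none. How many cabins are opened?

  9 → cabin 1 (new)  [load 9/14]
  6 → cabin 2 (new)  [load 6/14]
  2 → cabin 1  [load 11/14]
  11 → cabin 3 (new)  [load 11/14]
  7 → cabin 2  [load 13/14]
  9 → cabin 4 (new)  [load 9/14]
  8 → cabin 5 (new)  [load 8/14]
  8 → cabin 6 (new)  [load 8/14]
  7 → cabin 7 (new)  [load 7/14]
7 cabins opened.

7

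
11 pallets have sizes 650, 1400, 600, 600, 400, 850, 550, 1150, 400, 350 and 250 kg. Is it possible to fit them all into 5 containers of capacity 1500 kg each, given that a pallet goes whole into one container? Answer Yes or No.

A valid assignment using 5 containers:
  container 1: 1400 = 1400
  container 2: 1150 + 350 = 1500
  container 3: 850 + 650 = 1500
  container 4: 600 + 600 + 250 = 1450
  container 5: 550 + 400 + 400 = 1350
Every load is within 1500 kg, so 5 containers suffice.

Yes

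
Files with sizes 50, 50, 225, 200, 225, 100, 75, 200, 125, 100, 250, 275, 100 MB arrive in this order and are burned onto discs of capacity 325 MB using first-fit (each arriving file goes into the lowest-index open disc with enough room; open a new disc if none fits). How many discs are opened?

7

  50 → disc 1 (new)  [load 50/325]
  50 → disc 1  [load 100/325]
  225 → disc 1  [load 325/325]
  200 → disc 2 (new)  [load 200/325]
  225 → disc 3 (new)  [load 225/325]
  100 → disc 2  [load 300/325]
  75 → disc 3  [load 300/325]
  200 → disc 4 (new)  [load 200/325]
  125 → disc 4  [load 325/325]
  100 → disc 5 (new)  [load 100/325]
  250 → disc 6 (new)  [load 250/325]
  275 → disc 7 (new)  [load 275/325]
  100 → disc 5  [load 200/325]
7 discs opened.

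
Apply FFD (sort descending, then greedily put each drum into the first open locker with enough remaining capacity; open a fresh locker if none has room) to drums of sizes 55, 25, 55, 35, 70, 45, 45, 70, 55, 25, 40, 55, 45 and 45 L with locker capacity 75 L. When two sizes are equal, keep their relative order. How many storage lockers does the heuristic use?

11

Sorted descending: 70, 70, 55, 55, 55, 55, 45, 45, 45, 45, 40, 35, 25, 25.
  70 → locker 1 (new)  [load 70/75]
  70 → locker 2 (new)  [load 70/75]
  55 → locker 3 (new)  [load 55/75]
  55 → locker 4 (new)  [load 55/75]
  55 → locker 5 (new)  [load 55/75]
  55 → locker 6 (new)  [load 55/75]
  45 → locker 7 (new)  [load 45/75]
  45 → locker 8 (new)  [load 45/75]
  45 → locker 9 (new)  [load 45/75]
  45 → locker 10 (new)  [load 45/75]
  40 → locker 11 (new)  [load 40/75]
  35 → locker 11  [load 75/75]
  25 → locker 7  [load 70/75]
  25 → locker 8  [load 70/75]
11 storage lockers opened.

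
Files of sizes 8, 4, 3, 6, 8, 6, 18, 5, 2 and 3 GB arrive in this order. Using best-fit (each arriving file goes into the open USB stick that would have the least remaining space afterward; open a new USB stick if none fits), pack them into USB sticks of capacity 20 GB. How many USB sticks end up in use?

4

  8 → USB stick 1 (new)  [load 8/20]
  4 → USB stick 1  [load 12/20]
  3 → USB stick 1  [load 15/20]
  6 → USB stick 2 (new)  [load 6/20]
  8 → USB stick 2  [load 14/20]
  6 → USB stick 2  [load 20/20]
  18 → USB stick 3 (new)  [load 18/20]
  5 → USB stick 1  [load 20/20]
  2 → USB stick 3  [load 20/20]
  3 → USB stick 4 (new)  [load 3/20]
4 USB sticks opened.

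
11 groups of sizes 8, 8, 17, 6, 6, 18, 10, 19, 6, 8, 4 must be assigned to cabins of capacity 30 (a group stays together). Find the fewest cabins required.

4

Total = 19 + 18 + 17 + 10 + 8 + 8 + 8 + 6 + 6 + 6 + 4 = 110.
Lower bound: ⌈110/30⌉ = 4 cabins.
A packing using 4 cabins:
  cabin 1: 19 + 10 = 29
  cabin 2: 18 + 8 + 4 = 30
  cabin 3: 17 + 8 = 25
  cabin 4: 8 + 6 + 6 + 6 = 26
This matches the lower bound, so 4 is optimal.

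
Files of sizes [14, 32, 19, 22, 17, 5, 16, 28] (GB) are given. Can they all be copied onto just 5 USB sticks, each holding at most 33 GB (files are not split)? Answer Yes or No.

A valid assignment using 5 USB sticks:
  USB stick 1: 32 = 32
  USB stick 2: 28 + 5 = 33
  USB stick 3: 22 = 22
  USB stick 4: 19 + 14 = 33
  USB stick 5: 17 + 16 = 33
Every load is within 33 GB, so 5 USB sticks suffice.

Yes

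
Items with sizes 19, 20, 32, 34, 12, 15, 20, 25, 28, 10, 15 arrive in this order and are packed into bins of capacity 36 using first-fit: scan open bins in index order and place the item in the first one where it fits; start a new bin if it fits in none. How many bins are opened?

8

  19 → bin 1 (new)  [load 19/36]
  20 → bin 2 (new)  [load 20/36]
  32 → bin 3 (new)  [load 32/36]
  34 → bin 4 (new)  [load 34/36]
  12 → bin 1  [load 31/36]
  15 → bin 2  [load 35/36]
  20 → bin 5 (new)  [load 20/36]
  25 → bin 6 (new)  [load 25/36]
  28 → bin 7 (new)  [load 28/36]
  10 → bin 5  [load 30/36]
  15 → bin 8 (new)  [load 15/36]
8 bins opened.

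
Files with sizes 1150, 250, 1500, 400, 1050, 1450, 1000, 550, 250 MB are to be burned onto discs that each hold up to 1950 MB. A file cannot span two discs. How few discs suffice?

Total = 1500 + 1450 + 1150 + 1050 + 1000 + 550 + 400 + 250 + 250 = 7600 MB.
Lower bound: ⌈7600/1950⌉ = 4 discs.
Also, 5 files each exceed 975 MB, and no two of those can share a disc, so at least 5 discs are needed.
A packing using 5 discs:
  disc 1: 1500 + 400 = 1900
  disc 2: 1450 + 250 + 250 = 1950
  disc 3: 1150 + 550 = 1700
  disc 4: 1050 = 1050
  disc 5: 1000 = 1000
This matches the lower bound, so 5 is optimal.

5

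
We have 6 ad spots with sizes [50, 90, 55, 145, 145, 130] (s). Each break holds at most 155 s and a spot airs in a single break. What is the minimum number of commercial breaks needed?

Total = 145 + 145 + 130 + 90 + 55 + 50 = 615 s.
Lower bound: ⌈615/155⌉ = 4 commercial breaks.
A packing using 5 commercial breaks:
  break 1: 145 = 145
  break 2: 145 = 145
  break 3: 130 = 130
  break 4: 90 + 55 = 145
  break 5: 50 = 50
No arrangement into 4 commercial breaks stays within capacity, so 5 is optimal.

5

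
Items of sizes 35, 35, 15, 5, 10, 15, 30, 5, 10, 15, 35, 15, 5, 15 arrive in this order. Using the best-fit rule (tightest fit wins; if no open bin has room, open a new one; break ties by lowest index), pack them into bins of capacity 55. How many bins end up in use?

  35 → bin 1 (new)  [load 35/55]
  35 → bin 2 (new)  [load 35/55]
  15 → bin 1  [load 50/55]
  5 → bin 1  [load 55/55]
  10 → bin 2  [load 45/55]
  15 → bin 3 (new)  [load 15/55]
  30 → bin 3  [load 45/55]
  5 → bin 2  [load 50/55]
  10 → bin 3  [load 55/55]
  15 → bin 4 (new)  [load 15/55]
  35 → bin 4  [load 50/55]
  15 → bin 5 (new)  [load 15/55]
  5 → bin 2  [load 55/55]
  15 → bin 5  [load 30/55]
5 bins opened.

5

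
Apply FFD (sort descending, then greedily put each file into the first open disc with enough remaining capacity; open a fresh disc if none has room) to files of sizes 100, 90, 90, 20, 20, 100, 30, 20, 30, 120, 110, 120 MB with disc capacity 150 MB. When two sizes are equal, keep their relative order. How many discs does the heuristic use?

Sorted descending: 120, 120, 110, 100, 100, 90, 90, 30, 30, 20, 20, 20.
  120 → disc 1 (new)  [load 120/150]
  120 → disc 2 (new)  [load 120/150]
  110 → disc 3 (new)  [load 110/150]
  100 → disc 4 (new)  [load 100/150]
  100 → disc 5 (new)  [load 100/150]
  90 → disc 6 (new)  [load 90/150]
  90 → disc 7 (new)  [load 90/150]
  30 → disc 1  [load 150/150]
  30 → disc 2  [load 150/150]
  20 → disc 3  [load 130/150]
  20 → disc 3  [load 150/150]
  20 → disc 4  [load 120/150]
7 discs opened.

7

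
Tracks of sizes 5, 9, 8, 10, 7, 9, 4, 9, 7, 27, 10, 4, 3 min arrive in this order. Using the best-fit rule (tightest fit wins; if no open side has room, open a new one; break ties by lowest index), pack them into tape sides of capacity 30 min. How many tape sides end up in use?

4

  5 → side 1 (new)  [load 5/30]
  9 → side 1  [load 14/30]
  8 → side 1  [load 22/30]
  10 → side 2 (new)  [load 10/30]
  7 → side 1  [load 29/30]
  9 → side 2  [load 19/30]
  4 → side 2  [load 23/30]
  9 → side 3 (new)  [load 9/30]
  7 → side 2  [load 30/30]
  27 → side 4 (new)  [load 27/30]
  10 → side 3  [load 19/30]
  4 → side 3  [load 23/30]
  3 → side 4  [load 30/30]
4 tape sides opened.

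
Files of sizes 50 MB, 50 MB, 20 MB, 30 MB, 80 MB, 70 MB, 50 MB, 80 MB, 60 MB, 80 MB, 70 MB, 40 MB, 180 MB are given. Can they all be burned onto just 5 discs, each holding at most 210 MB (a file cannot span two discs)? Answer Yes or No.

A valid assignment using 5 discs:
  disc 1: 180 + 30 = 210
  disc 2: 80 + 80 + 50 = 210
  disc 3: 80 + 70 + 60 = 210
  disc 4: 70 + 50 + 50 + 40 = 210
  disc 5: 20 = 20
Every load is within 210 MB, so 5 discs suffice.

Yes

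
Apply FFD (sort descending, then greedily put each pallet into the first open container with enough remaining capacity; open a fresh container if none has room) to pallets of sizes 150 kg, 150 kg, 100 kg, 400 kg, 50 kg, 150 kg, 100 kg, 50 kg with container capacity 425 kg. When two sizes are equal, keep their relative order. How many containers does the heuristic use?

Sorted descending: 400, 150, 150, 150, 100, 100, 50, 50.
  400 → container 1 (new)  [load 400/425]
  150 → container 2 (new)  [load 150/425]
  150 → container 2  [load 300/425]
  150 → container 3 (new)  [load 150/425]
  100 → container 2  [load 400/425]
  100 → container 3  [load 250/425]
  50 → container 3  [load 300/425]
  50 → container 3  [load 350/425]
3 containers opened.

3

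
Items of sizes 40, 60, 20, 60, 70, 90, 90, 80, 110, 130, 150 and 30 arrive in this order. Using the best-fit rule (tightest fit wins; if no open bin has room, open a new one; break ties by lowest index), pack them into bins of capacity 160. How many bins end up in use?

  40 → bin 1 (new)  [load 40/160]
  60 → bin 1  [load 100/160]
  20 → bin 1  [load 120/160]
  60 → bin 2 (new)  [load 60/160]
  70 → bin 2  [load 130/160]
  90 → bin 3 (new)  [load 90/160]
  90 → bin 4 (new)  [load 90/160]
  80 → bin 5 (new)  [load 80/160]
  110 → bin 6 (new)  [load 110/160]
  130 → bin 7 (new)  [load 130/160]
  150 → bin 8 (new)  [load 150/160]
  30 → bin 2  [load 160/160]
8 bins opened.

8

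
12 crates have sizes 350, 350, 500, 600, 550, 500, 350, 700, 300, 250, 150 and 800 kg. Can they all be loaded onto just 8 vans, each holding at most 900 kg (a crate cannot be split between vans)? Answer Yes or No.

Yes

A valid assignment using 7 vans:
  van 1: 800 = 800
  van 2: 700 + 150 = 850
  van 3: 600 + 300 = 900
  van 4: 550 + 350 = 900
  van 5: 500 + 350 = 850
  van 6: 500 + 350 = 850
  van 7: 250 = 250
That uses only 7 ≤ 8, so 8 vans are enough.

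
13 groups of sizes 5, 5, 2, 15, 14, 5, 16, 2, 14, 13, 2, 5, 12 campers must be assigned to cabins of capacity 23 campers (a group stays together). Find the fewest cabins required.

Total = 16 + 15 + 14 + 14 + 13 + 12 + 5 + 5 + 5 + 5 + 2 + 2 + 2 = 110 campers.
Lower bound: ⌈110/23⌉ = 5 cabins.
Also, 6 groups each exceed 23/2 campers, and no two of those can share a cabin, so at least 6 cabins are needed.
A packing using 6 cabins:
  cabin 1: 16 + 5 + 2 = 23
  cabin 2: 15 + 5 + 2 = 22
  cabin 3: 14 + 5 + 2 = 21
  cabin 4: 14 + 5 = 19
  cabin 5: 13 = 13
  cabin 6: 12 = 12
This matches the lower bound, so 6 is optimal.

6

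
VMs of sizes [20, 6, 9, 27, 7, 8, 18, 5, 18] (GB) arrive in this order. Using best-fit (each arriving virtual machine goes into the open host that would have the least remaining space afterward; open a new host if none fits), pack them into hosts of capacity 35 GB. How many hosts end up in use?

4

  20 → host 1 (new)  [load 20/35]
  6 → host 1  [load 26/35]
  9 → host 1  [load 35/35]
  27 → host 2 (new)  [load 27/35]
  7 → host 2  [load 34/35]
  8 → host 3 (new)  [load 8/35]
  18 → host 3  [load 26/35]
  5 → host 3  [load 31/35]
  18 → host 4 (new)  [load 18/35]
4 hosts opened.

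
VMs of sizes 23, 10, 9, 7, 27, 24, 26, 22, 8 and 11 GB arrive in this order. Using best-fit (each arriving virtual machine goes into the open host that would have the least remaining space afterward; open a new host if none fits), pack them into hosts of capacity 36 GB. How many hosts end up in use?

6

  23 → host 1 (new)  [load 23/36]
  10 → host 1  [load 33/36]
  9 → host 2 (new)  [load 9/36]
  7 → host 2  [load 16/36]
  27 → host 3 (new)  [load 27/36]
  24 → host 4 (new)  [load 24/36]
  26 → host 5 (new)  [load 26/36]
  22 → host 6 (new)  [load 22/36]
  8 → host 3  [load 35/36]
  11 → host 4  [load 35/36]
6 hosts opened.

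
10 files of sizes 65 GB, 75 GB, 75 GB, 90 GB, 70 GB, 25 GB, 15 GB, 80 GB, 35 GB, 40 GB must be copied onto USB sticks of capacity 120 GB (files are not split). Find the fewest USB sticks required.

Total = 90 + 80 + 75 + 75 + 70 + 65 + 40 + 35 + 25 + 15 = 570 GB.
Lower bound: ⌈570/120⌉ = 5 USB sticks.
Also, 6 files each exceed 60 GB, and no two of those can share a USB stick, so at least 6 USB sticks are needed.
A packing using 6 USB sticks:
  USB stick 1: 90 + 25 = 115
  USB stick 2: 80 + 40 = 120
  USB stick 3: 75 + 35 = 110
  USB stick 4: 75 + 15 = 90
  USB stick 5: 70 = 70
  USB stick 6: 65 = 65
This matches the lower bound, so 6 is optimal.

6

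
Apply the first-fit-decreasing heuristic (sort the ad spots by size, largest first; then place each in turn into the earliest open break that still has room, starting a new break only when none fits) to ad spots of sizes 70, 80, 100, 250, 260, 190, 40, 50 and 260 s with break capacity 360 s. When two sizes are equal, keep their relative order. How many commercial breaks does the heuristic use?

4

Sorted descending: 260, 260, 250, 190, 100, 80, 70, 50, 40.
  260 → break 1 (new)  [load 260/360]
  260 → break 2 (new)  [load 260/360]
  250 → break 3 (new)  [load 250/360]
  190 → break 4 (new)  [load 190/360]
  100 → break 1  [load 360/360]
  80 → break 2  [load 340/360]
  70 → break 3  [load 320/360]
  50 → break 4  [load 240/360]
  40 → break 3  [load 360/360]
4 commercial breaks opened.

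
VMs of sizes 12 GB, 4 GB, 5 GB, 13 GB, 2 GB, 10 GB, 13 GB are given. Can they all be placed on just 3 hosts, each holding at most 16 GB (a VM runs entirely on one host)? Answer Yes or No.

No

Total = 59 GB; ⌈59/16⌉ = 4.
At least 4 hosts are required, but only 3 are allowed.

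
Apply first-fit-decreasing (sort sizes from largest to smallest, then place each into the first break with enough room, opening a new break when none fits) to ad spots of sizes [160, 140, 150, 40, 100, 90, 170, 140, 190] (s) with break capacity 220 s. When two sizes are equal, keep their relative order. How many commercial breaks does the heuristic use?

Sorted descending: 190, 170, 160, 150, 140, 140, 100, 90, 40.
  190 → break 1 (new)  [load 190/220]
  170 → break 2 (new)  [load 170/220]
  160 → break 3 (new)  [load 160/220]
  150 → break 4 (new)  [load 150/220]
  140 → break 5 (new)  [load 140/220]
  140 → break 6 (new)  [load 140/220]
  100 → break 7 (new)  [load 100/220]
  90 → break 7  [load 190/220]
  40 → break 2  [load 210/220]
7 commercial breaks opened.

7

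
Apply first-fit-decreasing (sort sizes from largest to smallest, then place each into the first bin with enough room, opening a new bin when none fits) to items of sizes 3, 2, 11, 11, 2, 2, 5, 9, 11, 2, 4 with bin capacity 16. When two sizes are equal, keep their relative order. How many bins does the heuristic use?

4

Sorted descending: 11, 11, 11, 9, 5, 4, 3, 2, 2, 2, 2.
  11 → bin 1 (new)  [load 11/16]
  11 → bin 2 (new)  [load 11/16]
  11 → bin 3 (new)  [load 11/16]
  9 → bin 4 (new)  [load 9/16]
  5 → bin 1  [load 16/16]
  4 → bin 2  [load 15/16]
  3 → bin 3  [load 14/16]
  2 → bin 3  [load 16/16]
  2 → bin 4  [load 11/16]
  2 → bin 4  [load 13/16]
  2 → bin 4  [load 15/16]
4 bins opened.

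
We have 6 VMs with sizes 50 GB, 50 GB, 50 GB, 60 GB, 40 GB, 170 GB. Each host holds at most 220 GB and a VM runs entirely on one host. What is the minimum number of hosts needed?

2

Total = 170 + 60 + 50 + 50 + 50 + 40 = 420 GB.
Lower bound: ⌈420/220⌉ = 2 hosts.
A packing using 2 hosts:
  host 1: 170 + 50 = 220
  host 2: 60 + 50 + 50 + 40 = 200
This matches the lower bound, so 2 is optimal.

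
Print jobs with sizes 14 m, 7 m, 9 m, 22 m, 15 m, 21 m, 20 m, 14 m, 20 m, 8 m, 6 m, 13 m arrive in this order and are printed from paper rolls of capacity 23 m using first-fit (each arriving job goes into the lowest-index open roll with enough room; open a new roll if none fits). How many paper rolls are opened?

8

  14 → roll 1 (new)  [load 14/23]
  7 → roll 1  [load 21/23]
  9 → roll 2 (new)  [load 9/23]
  22 → roll 3 (new)  [load 22/23]
  15 → roll 4 (new)  [load 15/23]
  21 → roll 5 (new)  [load 21/23]
  20 → roll 6 (new)  [load 20/23]
  14 → roll 2  [load 23/23]
  20 → roll 7 (new)  [load 20/23]
  8 → roll 4  [load 23/23]
  6 → roll 8 (new)  [load 6/23]
  13 → roll 8  [load 19/23]
8 paper rolls opened.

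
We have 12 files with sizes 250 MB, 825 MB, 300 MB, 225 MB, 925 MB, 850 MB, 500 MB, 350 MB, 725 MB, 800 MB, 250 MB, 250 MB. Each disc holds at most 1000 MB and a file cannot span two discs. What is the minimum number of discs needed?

Total = 925 + 850 + 825 + 800 + 725 + 500 + 350 + 300 + 250 + 250 + 250 + 225 = 6250 MB.
Lower bound: ⌈6250/1000⌉ = 7 discs.
A packing using 7 discs:
  disc 1: 925 = 925
  disc 2: 850 = 850
  disc 3: 825 = 825
  disc 4: 800 = 800
  disc 5: 725 + 250 = 975
  disc 6: 500 + 250 + 250 = 1000
  disc 7: 350 + 300 + 225 = 875
This matches the lower bound, so 7 is optimal.

7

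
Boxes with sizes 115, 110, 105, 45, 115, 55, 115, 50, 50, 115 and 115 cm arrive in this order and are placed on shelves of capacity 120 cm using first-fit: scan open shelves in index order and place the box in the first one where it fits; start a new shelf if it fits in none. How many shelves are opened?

9

  115 → shelf 1 (new)  [load 115/120]
  110 → shelf 2 (new)  [load 110/120]
  105 → shelf 3 (new)  [load 105/120]
  45 → shelf 4 (new)  [load 45/120]
  115 → shelf 5 (new)  [load 115/120]
  55 → shelf 4  [load 100/120]
  115 → shelf 6 (new)  [load 115/120]
  50 → shelf 7 (new)  [load 50/120]
  50 → shelf 7  [load 100/120]
  115 → shelf 8 (new)  [load 115/120]
  115 → shelf 9 (new)  [load 115/120]
9 shelves opened.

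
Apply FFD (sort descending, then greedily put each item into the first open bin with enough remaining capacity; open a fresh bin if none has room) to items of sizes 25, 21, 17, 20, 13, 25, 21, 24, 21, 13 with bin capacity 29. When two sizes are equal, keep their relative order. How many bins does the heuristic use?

Sorted descending: 25, 25, 24, 21, 21, 21, 20, 17, 13, 13.
  25 → bin 1 (new)  [load 25/29]
  25 → bin 2 (new)  [load 25/29]
  24 → bin 3 (new)  [load 24/29]
  21 → bin 4 (new)  [load 21/29]
  21 → bin 5 (new)  [load 21/29]
  21 → bin 6 (new)  [load 21/29]
  20 → bin 7 (new)  [load 20/29]
  17 → bin 8 (new)  [load 17/29]
  13 → bin 9 (new)  [load 13/29]
  13 → bin 9  [load 26/29]
9 bins opened.

9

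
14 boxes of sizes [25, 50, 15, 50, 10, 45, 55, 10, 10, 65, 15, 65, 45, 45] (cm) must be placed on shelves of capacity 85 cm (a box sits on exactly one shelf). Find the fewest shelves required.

8

Total = 65 + 65 + 55 + 50 + 50 + 45 + 45 + 45 + 25 + 15 + 15 + 10 + 10 + 10 = 505 cm.
Lower bound: ⌈505/85⌉ = 6 shelves.
Also, 8 boxes each exceed 85/2 cm, and no two of those can share a shelf, so at least 8 shelves are needed.
A packing using 8 shelves:
  shelf 1: 65 + 15 = 80
  shelf 2: 65 + 15 = 80
  shelf 3: 55 + 25 = 80
  shelf 4: 50 + 10 + 10 + 10 = 80
  shelf 5: 50 = 50
  shelf 6: 45 = 45
  shelf 7: 45 = 45
  shelf 8: 45 = 45
This matches the lower bound, so 8 is optimal.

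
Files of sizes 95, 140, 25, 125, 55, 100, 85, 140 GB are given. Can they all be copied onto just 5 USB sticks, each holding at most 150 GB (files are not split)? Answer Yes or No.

No

Total = 765 GB; ⌈765/150⌉ = 6.
At least 6 USB sticks are required, but only 5 are allowed.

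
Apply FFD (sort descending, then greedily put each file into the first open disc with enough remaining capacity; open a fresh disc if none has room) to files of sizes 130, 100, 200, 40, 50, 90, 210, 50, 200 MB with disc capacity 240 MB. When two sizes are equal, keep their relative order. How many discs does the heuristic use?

Sorted descending: 210, 200, 200, 130, 100, 90, 50, 50, 40.
  210 → disc 1 (new)  [load 210/240]
  200 → disc 2 (new)  [load 200/240]
  200 → disc 3 (new)  [load 200/240]
  130 → disc 4 (new)  [load 130/240]
  100 → disc 4  [load 230/240]
  90 → disc 5 (new)  [load 90/240]
  50 → disc 5  [load 140/240]
  50 → disc 5  [load 190/240]
  40 → disc 2  [load 240/240]
5 discs opened.

5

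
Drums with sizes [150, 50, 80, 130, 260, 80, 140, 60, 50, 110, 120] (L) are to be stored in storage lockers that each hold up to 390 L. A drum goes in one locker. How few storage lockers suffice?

4

Total = 260 + 150 + 140 + 130 + 120 + 110 + 80 + 80 + 60 + 50 + 50 = 1230 L.
Lower bound: ⌈1230/390⌉ = 4 storage lockers.
A packing using 4 storage lockers:
  locker 1: 260 + 130 = 390
  locker 2: 150 + 140 + 80 = 370
  locker 3: 120 + 110 + 80 + 60 = 370
  locker 4: 50 + 50 = 100
This matches the lower bound, so 4 is optimal.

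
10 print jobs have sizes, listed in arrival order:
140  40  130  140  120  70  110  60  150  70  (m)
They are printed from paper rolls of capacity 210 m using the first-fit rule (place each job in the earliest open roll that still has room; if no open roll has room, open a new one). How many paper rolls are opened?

  140 → roll 1 (new)  [load 140/210]
  40 → roll 1  [load 180/210]
  130 → roll 2 (new)  [load 130/210]
  140 → roll 3 (new)  [load 140/210]
  120 → roll 4 (new)  [load 120/210]
  70 → roll 2  [load 200/210]
  110 → roll 5 (new)  [load 110/210]
  60 → roll 3  [load 200/210]
  150 → roll 6 (new)  [load 150/210]
  70 → roll 4  [load 190/210]
6 paper rolls opened.

6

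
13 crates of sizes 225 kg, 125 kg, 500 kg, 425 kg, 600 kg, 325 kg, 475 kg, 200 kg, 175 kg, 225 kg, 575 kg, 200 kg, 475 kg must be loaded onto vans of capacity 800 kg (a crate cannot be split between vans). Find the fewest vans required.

Total = 600 + 575 + 500 + 475 + 475 + 425 + 325 + 225 + 225 + 200 + 200 + 175 + 125 = 4525 kg.
Lower bound: ⌈4525/800⌉ = 6 vans.
A packing using 6 vans:
  van 1: 600 + 200 = 800
  van 2: 575 + 225 = 800
  van 3: 500 + 225 = 725
  van 4: 475 + 325 = 800
  van 5: 475 + 200 + 125 = 800
  van 6: 425 + 175 = 600
This matches the lower bound, so 6 is optimal.

6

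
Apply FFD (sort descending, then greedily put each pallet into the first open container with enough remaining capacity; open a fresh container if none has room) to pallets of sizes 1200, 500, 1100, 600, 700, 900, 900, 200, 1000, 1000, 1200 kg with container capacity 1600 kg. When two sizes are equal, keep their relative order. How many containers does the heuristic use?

7

Sorted descending: 1200, 1200, 1100, 1000, 1000, 900, 900, 700, 600, 500, 200.
  1200 → container 1 (new)  [load 1200/1600]
  1200 → container 2 (new)  [load 1200/1600]
  1100 → container 3 (new)  [load 1100/1600]
  1000 → container 4 (new)  [load 1000/1600]
  1000 → container 5 (new)  [load 1000/1600]
  900 → container 6 (new)  [load 900/1600]
  900 → container 7 (new)  [load 900/1600]
  700 → container 6  [load 1600/1600]
  600 → container 4  [load 1600/1600]
  500 → container 3  [load 1600/1600]
  200 → container 1  [load 1400/1600]
7 containers opened.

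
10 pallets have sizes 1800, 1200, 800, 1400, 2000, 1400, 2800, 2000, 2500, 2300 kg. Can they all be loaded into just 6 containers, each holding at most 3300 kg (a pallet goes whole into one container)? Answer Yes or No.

Total = 18200 kg; ⌈18200/3300⌉ = 6.
The bound of 6 does not rule out 6, but exhaustive search shows no assignment into 6 containers of capacity 3300 kg exists — the minimum is 7.

No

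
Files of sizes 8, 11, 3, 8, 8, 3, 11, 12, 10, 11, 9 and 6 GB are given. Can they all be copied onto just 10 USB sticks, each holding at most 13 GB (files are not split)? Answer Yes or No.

A valid assignment using 10 USB sticks:
  USB stick 1: 12 = 12
  USB stick 2: 11 = 11
  USB stick 3: 11 = 11
  USB stick 4: 11 = 11
  USB stick 5: 10 + 3 = 13
  USB stick 6: 9 + 3 = 12
  USB stick 7: 8 = 8
  USB stick 8: 8 = 8
  USB stick 9: 8 = 8
  USB stick 10: 6 = 6
Every load is within 13 GB, so 10 USB sticks suffice.

Yes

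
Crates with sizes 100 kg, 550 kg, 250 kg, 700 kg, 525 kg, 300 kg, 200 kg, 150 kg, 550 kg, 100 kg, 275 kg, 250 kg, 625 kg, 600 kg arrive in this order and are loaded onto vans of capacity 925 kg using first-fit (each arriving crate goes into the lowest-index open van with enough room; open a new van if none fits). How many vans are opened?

7

  100 → van 1 (new)  [load 100/925]
  550 → van 1  [load 650/925]
  250 → van 1  [load 900/925]
  700 → van 2 (new)  [load 700/925]
  525 → van 3 (new)  [load 525/925]
  300 → van 3  [load 825/925]
  200 → van 2  [load 900/925]
  150 → van 4 (new)  [load 150/925]
  550 → van 4  [load 700/925]
  100 → van 3  [load 925/925]
  275 → van 5 (new)  [load 275/925]
  250 → van 5  [load 525/925]
  625 → van 6 (new)  [load 625/925]
  600 → van 7 (new)  [load 600/925]
7 vans opened.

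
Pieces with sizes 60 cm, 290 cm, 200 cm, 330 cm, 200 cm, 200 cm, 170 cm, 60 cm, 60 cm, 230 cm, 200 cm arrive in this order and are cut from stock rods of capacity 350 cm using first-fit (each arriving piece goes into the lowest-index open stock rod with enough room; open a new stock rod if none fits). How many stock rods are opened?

8

  60 → stock rod 1 (new)  [load 60/350]
  290 → stock rod 1  [load 350/350]
  200 → stock rod 2 (new)  [load 200/350]
  330 → stock rod 3 (new)  [load 330/350]
  200 → stock rod 4 (new)  [load 200/350]
  200 → stock rod 5 (new)  [load 200/350]
  170 → stock rod 6 (new)  [load 170/350]
  60 → stock rod 2  [load 260/350]
  60 → stock rod 2  [load 320/350]
  230 → stock rod 7 (new)  [load 230/350]
  200 → stock rod 8 (new)  [load 200/350]
8 stock rods opened.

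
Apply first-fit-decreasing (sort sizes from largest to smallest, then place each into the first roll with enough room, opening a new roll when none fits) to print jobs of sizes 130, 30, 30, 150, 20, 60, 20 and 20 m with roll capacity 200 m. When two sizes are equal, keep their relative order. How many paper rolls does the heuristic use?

Sorted descending: 150, 130, 60, 30, 30, 20, 20, 20.
  150 → roll 1 (new)  [load 150/200]
  130 → roll 2 (new)  [load 130/200]
  60 → roll 2  [load 190/200]
  30 → roll 1  [load 180/200]
  30 → roll 3 (new)  [load 30/200]
  20 → roll 1  [load 200/200]
  20 → roll 3  [load 50/200]
  20 → roll 3  [load 70/200]
3 paper rolls opened.

3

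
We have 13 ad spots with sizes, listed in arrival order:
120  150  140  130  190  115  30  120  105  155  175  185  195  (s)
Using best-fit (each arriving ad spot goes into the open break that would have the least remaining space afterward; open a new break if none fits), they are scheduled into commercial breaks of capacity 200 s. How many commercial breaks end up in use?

  120 → break 1 (new)  [load 120/200]
  150 → break 2 (new)  [load 150/200]
  140 → break 3 (new)  [load 140/200]
  130 → break 4 (new)  [load 130/200]
  190 → break 5 (new)  [load 190/200]
  115 → break 6 (new)  [load 115/200]
  30 → break 2  [load 180/200]
  120 → break 7 (new)  [load 120/200]
  105 → break 8 (new)  [load 105/200]
  155 → break 9 (new)  [load 155/200]
  175 → break 10 (new)  [load 175/200]
  185 → break 11 (new)  [load 185/200]
  195 → break 12 (new)  [load 195/200]
12 commercial breaks opened.

12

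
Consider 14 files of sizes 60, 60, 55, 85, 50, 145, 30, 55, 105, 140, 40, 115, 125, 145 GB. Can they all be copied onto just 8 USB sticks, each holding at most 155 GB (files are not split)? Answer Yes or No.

Total = 1210 GB; ⌈1210/155⌉ = 8.
The bound of 8 does not rule out 8, but exhaustive search shows no assignment into 8 USB sticks of capacity 155 GB exists — the minimum is 9.

No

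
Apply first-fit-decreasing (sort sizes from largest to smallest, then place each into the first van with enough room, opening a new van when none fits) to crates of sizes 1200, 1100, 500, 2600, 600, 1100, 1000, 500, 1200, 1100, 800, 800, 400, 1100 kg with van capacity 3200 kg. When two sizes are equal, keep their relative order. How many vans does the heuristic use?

Sorted descending: 2600, 1200, 1200, 1100, 1100, 1100, 1100, 1000, 800, 800, 600, 500, 500, 400.
  2600 → van 1 (new)  [load 2600/3200]
  1200 → van 2 (new)  [load 1200/3200]
  1200 → van 2  [load 2400/3200]
  1100 → van 3 (new)  [load 1100/3200]
  1100 → van 3  [load 2200/3200]
  1100 → van 4 (new)  [load 1100/3200]
  1100 → van 4  [load 2200/3200]
  1000 → van 3  [load 3200/3200]
  800 → van 2  [load 3200/3200]
  800 → van 4  [load 3000/3200]
  600 → van 1  [load 3200/3200]
  500 → van 5 (new)  [load 500/3200]
  500 → van 5  [load 1000/3200]
  400 → van 5  [load 1400/3200]
5 vans opened.

5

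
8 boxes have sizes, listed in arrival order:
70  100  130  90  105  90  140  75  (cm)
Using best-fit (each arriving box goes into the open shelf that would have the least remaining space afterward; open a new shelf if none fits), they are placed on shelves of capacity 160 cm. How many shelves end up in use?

7

  70 → shelf 1 (new)  [load 70/160]
  100 → shelf 2 (new)  [load 100/160]
  130 → shelf 3 (new)  [load 130/160]
  90 → shelf 1  [load 160/160]
  105 → shelf 4 (new)  [load 105/160]
  90 → shelf 5 (new)  [load 90/160]
  140 → shelf 6 (new)  [load 140/160]
  75 → shelf 7 (new)  [load 75/160]
7 shelves opened.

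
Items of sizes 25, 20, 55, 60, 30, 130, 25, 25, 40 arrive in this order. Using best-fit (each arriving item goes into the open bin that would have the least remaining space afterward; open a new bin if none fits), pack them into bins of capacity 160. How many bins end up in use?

  25 → bin 1 (new)  [load 25/160]
  20 → bin 1  [load 45/160]
  55 → bin 1  [load 100/160]
  60 → bin 1  [load 160/160]
  30 → bin 2 (new)  [load 30/160]
  130 → bin 2  [load 160/160]
  25 → bin 3 (new)  [load 25/160]
  25 → bin 3  [load 50/160]
  40 → bin 3  [load 90/160]
3 bins opened.

3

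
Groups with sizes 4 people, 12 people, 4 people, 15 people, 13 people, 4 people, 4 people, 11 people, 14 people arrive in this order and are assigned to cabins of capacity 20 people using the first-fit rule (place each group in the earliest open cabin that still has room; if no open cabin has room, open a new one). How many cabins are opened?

  4 → cabin 1 (new)  [load 4/20]
  12 → cabin 1  [load 16/20]
  4 → cabin 1  [load 20/20]
  15 → cabin 2 (new)  [load 15/20]
  13 → cabin 3 (new)  [load 13/20]
  4 → cabin 2  [load 19/20]
  4 → cabin 3  [load 17/20]
  11 → cabin 4 (new)  [load 11/20]
  14 → cabin 5 (new)  [load 14/20]
5 cabins opened.

5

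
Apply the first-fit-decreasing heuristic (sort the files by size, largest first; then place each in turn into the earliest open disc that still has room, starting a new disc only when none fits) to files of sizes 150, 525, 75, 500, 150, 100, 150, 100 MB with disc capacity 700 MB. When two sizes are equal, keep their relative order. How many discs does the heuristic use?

Sorted descending: 525, 500, 150, 150, 150, 100, 100, 75.
  525 → disc 1 (new)  [load 525/700]
  500 → disc 2 (new)  [load 500/700]
  150 → disc 1  [load 675/700]
  150 → disc 2  [load 650/700]
  150 → disc 3 (new)  [load 150/700]
  100 → disc 3  [load 250/700]
  100 → disc 3  [load 350/700]
  75 → disc 3  [load 425/700]
3 discs opened.

3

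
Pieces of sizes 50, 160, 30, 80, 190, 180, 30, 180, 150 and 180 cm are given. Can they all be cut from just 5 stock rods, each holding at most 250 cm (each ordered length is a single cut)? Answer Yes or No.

Total = 1230 cm; ⌈1230/250⌉ = 5.
6 pieces each exceed half the capacity and cannot share a stock rod, forcing at least 6 stock rods.
At least 6 stock rods are required, but only 5 are allowed.

No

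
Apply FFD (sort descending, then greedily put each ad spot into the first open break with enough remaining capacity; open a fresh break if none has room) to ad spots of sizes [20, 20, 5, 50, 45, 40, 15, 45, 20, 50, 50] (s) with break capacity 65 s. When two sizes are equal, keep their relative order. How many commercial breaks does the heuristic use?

6

Sorted descending: 50, 50, 50, 45, 45, 40, 20, 20, 20, 15, 5.
  50 → break 1 (new)  [load 50/65]
  50 → break 2 (new)  [load 50/65]
  50 → break 3 (new)  [load 50/65]
  45 → break 4 (new)  [load 45/65]
  45 → break 5 (new)  [load 45/65]
  40 → break 6 (new)  [load 40/65]
  20 → break 4  [load 65/65]
  20 → break 5  [load 65/65]
  20 → break 6  [load 60/65]
  15 → break 1  [load 65/65]
  5 → break 2  [load 55/65]
6 commercial breaks opened.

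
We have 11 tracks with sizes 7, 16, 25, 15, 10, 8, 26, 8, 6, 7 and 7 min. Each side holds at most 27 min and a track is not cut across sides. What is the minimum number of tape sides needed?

6

Total = 26 + 25 + 16 + 15 + 10 + 8 + 8 + 7 + 7 + 7 + 6 = 135 min.
Lower bound: ⌈135/27⌉ = 5 tape sides.
A packing using 6 tape sides:
  side 1: 26 = 26
  side 2: 25 = 25
  side 3: 16 + 10 = 26
  side 4: 15 + 8 = 23
  side 5: 8 + 7 + 7 = 22
  side 6: 7 + 6 = 13
No arrangement into 5 tape sides stays within capacity, so 6 is optimal.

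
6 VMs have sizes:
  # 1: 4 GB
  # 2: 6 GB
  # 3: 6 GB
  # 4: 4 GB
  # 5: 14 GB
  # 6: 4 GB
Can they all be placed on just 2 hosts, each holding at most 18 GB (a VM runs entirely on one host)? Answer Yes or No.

No

Total = 38 GB; ⌈38/18⌉ = 3.
At least 3 hosts are required, but only 2 are allowed.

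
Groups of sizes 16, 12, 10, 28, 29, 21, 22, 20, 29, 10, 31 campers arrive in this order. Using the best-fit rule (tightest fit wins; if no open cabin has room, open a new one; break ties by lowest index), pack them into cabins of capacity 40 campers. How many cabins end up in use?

  16 → cabin 1 (new)  [load 16/40]
  12 → cabin 1  [load 28/40]
  10 → cabin 1  [load 38/40]
  28 → cabin 2 (new)  [load 28/40]
  29 → cabin 3 (new)  [load 29/40]
  21 → cabin 4 (new)  [load 21/40]
  22 → cabin 5 (new)  [load 22/40]
  20 → cabin 6 (new)  [load 20/40]
  29 → cabin 7 (new)  [load 29/40]
  10 → cabin 3  [load 39/40]
  31 → cabin 8 (new)  [load 31/40]
8 cabins opened.

8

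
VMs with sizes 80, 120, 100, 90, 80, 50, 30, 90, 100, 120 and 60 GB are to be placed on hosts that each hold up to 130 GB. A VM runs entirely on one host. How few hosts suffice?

Total = 120 + 120 + 100 + 100 + 90 + 90 + 80 + 80 + 60 + 50 + 30 = 920 GB.
Lower bound: ⌈920/130⌉ = 8 hosts.
A packing using 9 hosts:
  host 1: 120 = 120
  host 2: 120 = 120
  host 3: 100 + 30 = 130
  host 4: 100 = 100
  host 5: 90 = 90
  host 6: 90 = 90
  host 7: 80 + 50 = 130
  host 8: 80 = 80
  host 9: 60 = 60
No arrangement into 8 hosts stays within capacity, so 9 is optimal.

9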